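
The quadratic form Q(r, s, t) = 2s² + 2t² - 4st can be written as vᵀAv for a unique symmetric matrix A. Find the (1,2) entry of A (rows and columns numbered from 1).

0

The coefficient of r·s in Q is 0. For a symmetric A this equals A[1,2] + A[2,1] = 2·A[1,2].
So A[1,2] = 0/2 = 0.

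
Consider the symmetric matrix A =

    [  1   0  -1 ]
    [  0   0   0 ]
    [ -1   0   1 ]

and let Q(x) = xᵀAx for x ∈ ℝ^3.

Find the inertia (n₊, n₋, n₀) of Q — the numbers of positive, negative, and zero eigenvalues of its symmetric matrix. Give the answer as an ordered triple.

Applying the same elementary operations to the rows and columns of A produces a congruent diagonal matrix with entries 1, 0, 0.
So there are 1 positive, 2 zero pivots.

(1, 0, 2)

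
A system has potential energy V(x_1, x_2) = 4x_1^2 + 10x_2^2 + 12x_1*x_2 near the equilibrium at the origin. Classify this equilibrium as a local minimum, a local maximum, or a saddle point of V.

local minimum

The Hessian at the origin is H = [[8, 12], [12, 20]].
det H = 8·20 − (12)² = 16 > 0 and H[1,1] = 8 > 0, so H is positive definite.
Therefore the origin is a local minimum.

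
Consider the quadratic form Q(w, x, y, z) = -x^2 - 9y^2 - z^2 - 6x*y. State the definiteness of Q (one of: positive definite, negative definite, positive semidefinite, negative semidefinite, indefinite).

negative semidefinite

Write A = [[0, 0, 0, 0], [0, -1, -3, 0], [0, -3, -9, 0], [0, 0, 0, -1]].
Symmetric row and column elimination reduces A to a congruent diagonal form with pivots 0, -1, 0, -1.
That gives 2 negative, 2 zero pivots.
Hence Q is negative semidefinite.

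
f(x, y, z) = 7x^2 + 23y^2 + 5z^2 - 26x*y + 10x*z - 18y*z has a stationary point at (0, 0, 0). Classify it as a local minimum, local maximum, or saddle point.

saddle point

The Hessian at the origin is H = [[14, -26, 10], [-26, 46, -18], [10, -18, 10]].
Congruent diagonalization of H (simultaneous row and column reduction) yields pivots 14, -16/7, 3.
So there are 2 positive, 1 negative pivots.
H is indefinite, so the origin is a saddle point.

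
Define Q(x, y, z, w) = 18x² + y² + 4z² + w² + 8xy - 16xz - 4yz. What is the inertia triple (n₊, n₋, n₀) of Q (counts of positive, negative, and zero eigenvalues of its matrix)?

The symmetric matrix is A = [[18, 4, -8, 0], [4, 1, -2, 0], [-8, -2, 4, 0], [0, 0, 0, 1]].
Applying the same elementary operations to the rows and columns of A produces a congruent diagonal matrix with entries 18, 1/9, 0, 1.
That gives 3 positive, 1 zero pivots.

(3, 0, 1)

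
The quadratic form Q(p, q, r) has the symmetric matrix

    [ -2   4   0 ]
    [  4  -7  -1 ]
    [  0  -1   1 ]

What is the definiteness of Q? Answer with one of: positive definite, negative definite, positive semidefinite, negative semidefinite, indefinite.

indefinite

Symmetric row and column elimination reduces A to a congruent diagonal form with pivots -2, 1, 0.
So there are 1 positive, 1 negative, 1 zero pivots.
Hence Q is indefinite.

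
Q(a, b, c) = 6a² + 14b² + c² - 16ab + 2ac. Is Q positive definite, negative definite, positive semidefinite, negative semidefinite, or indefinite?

positive definite

The symmetric matrix is A = [[6, -8, 1], [-8, 14, 0], [1, 0, 1]].
An LDLᵀ factorisation of A has diagonal entries 6, 10/3, 3/10.
Counting signs: 3 positive.
Hence Q is positive definite.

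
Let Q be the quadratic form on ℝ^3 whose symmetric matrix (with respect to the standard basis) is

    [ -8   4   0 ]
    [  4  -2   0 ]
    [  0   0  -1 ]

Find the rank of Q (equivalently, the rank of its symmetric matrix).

2

Applying the same elementary operations to the rows and columns of A produces a congruent diagonal matrix with entries -8, 0, -1.
Counting signs: 2 negative, 1 zero.
The rank is the number of nonzero pivots: 2.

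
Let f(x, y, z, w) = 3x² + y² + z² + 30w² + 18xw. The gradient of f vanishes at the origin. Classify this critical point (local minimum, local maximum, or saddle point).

The Hessian at the origin is H = [[6, 0, 0, 18], [0, 2, 0, 0], [0, 0, 2, 0], [18, 0, 0, 60]].
Symmetric row and column elimination reduces H to a congruent diagonal form with pivots 6, 2, 2, 6.
So there are 4 positive pivots.
H is positive definite, so the origin is a strict local minimum.

local minimum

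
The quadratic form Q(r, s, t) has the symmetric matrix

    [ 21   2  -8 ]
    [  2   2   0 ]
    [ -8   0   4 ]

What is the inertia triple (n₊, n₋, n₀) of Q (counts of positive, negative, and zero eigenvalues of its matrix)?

Row-reducing A symmetrically gives the diagonal entries 21, 38/21, 12/19.
That gives 3 positive pivots.

(3, 0, 0)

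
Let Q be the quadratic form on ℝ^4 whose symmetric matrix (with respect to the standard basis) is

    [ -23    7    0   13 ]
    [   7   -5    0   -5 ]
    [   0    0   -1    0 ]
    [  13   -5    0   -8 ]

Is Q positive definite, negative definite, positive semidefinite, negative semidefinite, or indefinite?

An LDLᵀ factorisation of A has diagonal entries -23, -66/23, -1, -3/11.
So there are 4 negative pivots.
Hence Q is negative definite.

negative definite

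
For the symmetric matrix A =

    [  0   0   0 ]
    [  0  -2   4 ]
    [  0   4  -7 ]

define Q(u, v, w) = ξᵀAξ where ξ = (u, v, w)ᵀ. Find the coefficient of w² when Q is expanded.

-7

The coefficient of w² is the diagonal entry A[3,3] = -7.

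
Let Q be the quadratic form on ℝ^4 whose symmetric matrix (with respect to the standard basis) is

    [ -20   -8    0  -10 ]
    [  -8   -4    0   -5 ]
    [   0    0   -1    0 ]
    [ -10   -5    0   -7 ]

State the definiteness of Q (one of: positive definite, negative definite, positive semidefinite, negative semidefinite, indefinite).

negative definite

An LDLᵀ factorisation of A has diagonal entries -20, -4/5, -1, -3/4.
So there are 4 negative pivots.
Hence Q is negative definite.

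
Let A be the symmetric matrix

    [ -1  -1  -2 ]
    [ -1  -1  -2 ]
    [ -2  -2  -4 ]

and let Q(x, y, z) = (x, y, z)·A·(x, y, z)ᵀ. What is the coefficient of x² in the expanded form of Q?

The coefficient of x² is the diagonal entry A[1,1] = -1.

-1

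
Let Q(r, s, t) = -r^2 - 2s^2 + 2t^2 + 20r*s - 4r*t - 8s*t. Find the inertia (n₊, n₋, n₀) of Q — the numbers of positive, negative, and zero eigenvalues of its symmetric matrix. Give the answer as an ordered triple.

The symmetric matrix is A = [[-1, 10, -2], [10, -2, -4], [-2, -4, 2]].
Symmetric row and column elimination reduces A to a congruent diagonal form with pivots -1, 98, 6/49.
Counting signs: 2 positive, 1 negative.

(2, 1, 0)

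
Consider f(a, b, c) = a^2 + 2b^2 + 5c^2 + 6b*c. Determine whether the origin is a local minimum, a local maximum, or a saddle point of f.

The Hessian at the origin is H = [[2, 0, 0], [0, 4, 6], [0, 6, 10]].
Row-reducing H symmetrically gives the diagonal entries 2, 4, 1.
So there are 3 positive pivots.
H is positive definite, so the origin is a strict local minimum.

local minimum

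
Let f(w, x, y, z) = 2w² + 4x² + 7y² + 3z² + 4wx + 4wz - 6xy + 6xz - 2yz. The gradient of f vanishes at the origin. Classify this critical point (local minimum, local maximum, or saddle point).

local minimum

The Hessian at the origin is H = [[4, 4, 0, 4], [4, 8, -6, 6], [0, -6, 14, -2], [4, 6, -2, 6]].
An LDLᵀ factorisation of H has diagonal entries 4, 4, 5, 4/5.
Counting signs: 4 positive.
H is positive definite, so the origin is a strict local minimum.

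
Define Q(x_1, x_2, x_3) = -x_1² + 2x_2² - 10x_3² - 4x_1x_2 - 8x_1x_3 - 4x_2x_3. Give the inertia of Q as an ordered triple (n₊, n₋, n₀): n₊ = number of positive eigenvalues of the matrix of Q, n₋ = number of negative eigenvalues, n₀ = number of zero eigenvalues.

The symmetric matrix is A = [[-1, -2, -4], [-2, 2, -2], [-4, -2, -10]].
Row-reducing A symmetrically gives the diagonal entries -1, 6, 0.
Counting signs: 1 positive, 1 negative, 1 zero.

(1, 1, 1)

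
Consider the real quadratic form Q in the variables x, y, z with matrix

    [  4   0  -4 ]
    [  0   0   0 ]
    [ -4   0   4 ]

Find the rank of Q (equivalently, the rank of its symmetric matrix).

Row-reducing A symmetrically gives the diagonal entries 4, 0, 0.
So there are 1 positive, 2 zero pivots.
The rank is the number of nonzero pivots: 1.

1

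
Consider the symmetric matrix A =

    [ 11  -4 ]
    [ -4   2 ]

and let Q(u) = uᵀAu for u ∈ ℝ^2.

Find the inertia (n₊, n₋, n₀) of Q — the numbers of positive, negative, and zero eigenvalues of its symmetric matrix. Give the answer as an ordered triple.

(2, 0, 0)

Row-reducing A symmetrically gives the diagonal entries 11, 6/11.
So there are 2 positive pivots.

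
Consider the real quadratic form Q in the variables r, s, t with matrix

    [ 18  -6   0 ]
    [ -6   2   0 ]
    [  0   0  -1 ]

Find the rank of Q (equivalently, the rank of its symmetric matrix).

Symmetric row and column elimination reduces A to a congruent diagonal form with pivots 18, 0, -1.
That gives 1 positive, 1 negative, 1 zero pivots.
The rank is the number of nonzero pivots: 2.

2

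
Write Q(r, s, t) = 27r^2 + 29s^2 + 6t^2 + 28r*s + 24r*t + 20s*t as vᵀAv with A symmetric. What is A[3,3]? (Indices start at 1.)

The coefficient of t^2 in Q is 6, and that is exactly A[3,3].

6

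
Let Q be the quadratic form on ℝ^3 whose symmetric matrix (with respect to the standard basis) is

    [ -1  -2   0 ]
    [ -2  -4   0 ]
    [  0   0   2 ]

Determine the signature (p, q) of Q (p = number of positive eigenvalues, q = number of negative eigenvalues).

Row-reducing A symmetrically gives the diagonal entries -1, 0, 2.
That gives 1 positive, 1 negative, 1 zero pivots.

(1, 1)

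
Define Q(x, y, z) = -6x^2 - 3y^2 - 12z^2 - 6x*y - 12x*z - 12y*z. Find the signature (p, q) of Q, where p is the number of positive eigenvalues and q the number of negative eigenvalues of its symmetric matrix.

(0, 2)

Write A = [[-6, -3, -6], [-3, -3, -6], [-6, -6, -12]].
Congruent diagonalization of A (simultaneous row and column reduction) yields pivots -6, -3/2, 0.
That gives 2 negative, 1 zero pivots.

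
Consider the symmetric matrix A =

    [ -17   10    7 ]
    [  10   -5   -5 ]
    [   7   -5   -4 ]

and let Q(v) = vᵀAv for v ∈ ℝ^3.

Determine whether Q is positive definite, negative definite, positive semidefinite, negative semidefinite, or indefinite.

Symmetric row and column elimination reduces A to a congruent diagonal form with pivots -17, 15/17, -2.
Counting signs: 1 positive, 2 negative.
Hence Q is indefinite.

indefinite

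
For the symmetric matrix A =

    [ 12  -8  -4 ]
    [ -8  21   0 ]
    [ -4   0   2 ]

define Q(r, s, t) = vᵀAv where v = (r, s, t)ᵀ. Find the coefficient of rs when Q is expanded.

-16

The coefficient of rs is A[1,2] + A[2,1] = 2·(-8) = -16.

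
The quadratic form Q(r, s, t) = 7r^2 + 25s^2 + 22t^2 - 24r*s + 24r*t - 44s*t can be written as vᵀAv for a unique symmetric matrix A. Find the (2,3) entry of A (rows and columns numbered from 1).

The coefficient of s·t in Q is -44. For a symmetric A this equals A[2,3] + A[3,2] = 2·A[2,3].
So A[2,3] = -44/2 = -22.

-22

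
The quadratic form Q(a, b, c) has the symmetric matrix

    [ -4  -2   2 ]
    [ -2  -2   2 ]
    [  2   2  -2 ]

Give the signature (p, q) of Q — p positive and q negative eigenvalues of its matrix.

Applying the same elementary operations to the rows and columns of A produces a congruent diagonal matrix with entries -4, -1, 0.
So there are 2 negative, 1 zero pivots.

(0, 2)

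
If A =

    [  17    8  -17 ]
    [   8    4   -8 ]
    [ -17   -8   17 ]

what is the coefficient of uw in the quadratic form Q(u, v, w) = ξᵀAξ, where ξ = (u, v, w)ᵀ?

-34

The coefficient of uw is A[1,3] + A[3,1] = 2·(-17) = -34.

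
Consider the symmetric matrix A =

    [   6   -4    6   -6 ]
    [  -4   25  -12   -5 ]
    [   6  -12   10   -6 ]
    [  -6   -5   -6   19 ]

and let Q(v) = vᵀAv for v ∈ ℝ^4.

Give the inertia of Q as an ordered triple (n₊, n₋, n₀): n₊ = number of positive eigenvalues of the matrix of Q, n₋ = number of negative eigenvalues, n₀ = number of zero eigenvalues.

Symmetric row and column elimination reduces A to a congruent diagonal form with pivots 6, 67/3, 76/67, 4/19.
That gives 4 positive pivots.

(4, 0, 0)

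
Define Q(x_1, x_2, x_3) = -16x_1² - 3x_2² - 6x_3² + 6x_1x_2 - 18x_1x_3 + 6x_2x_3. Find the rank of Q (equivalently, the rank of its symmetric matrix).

The symmetric matrix is A = [[-16, 3, -9], [3, -3, 3], [-9, 3, -6]].
Applying the same elementary operations to the rows and columns of A produces a congruent diagonal matrix with entries -16, -39/16, -3/13.
So there are 3 negative pivots.
The rank is the number of nonzero pivots: 3.

3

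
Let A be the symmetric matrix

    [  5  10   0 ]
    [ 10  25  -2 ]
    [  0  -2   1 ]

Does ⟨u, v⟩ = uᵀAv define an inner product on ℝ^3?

Applying the same elementary operations to the rows and columns of A produces a congruent diagonal matrix with entries 5, 5, 1/5.
So there are 3 positive pivots.
Hence Q is positive definite.
⟨·,·⟩ is an inner product exactly when A is positive definite.

yes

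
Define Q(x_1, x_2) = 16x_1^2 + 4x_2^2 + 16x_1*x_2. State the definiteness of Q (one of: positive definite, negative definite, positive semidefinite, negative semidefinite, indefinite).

Write A = [[16, 8], [8, 4]].
Congruent diagonalization of A (simultaneous row and column reduction) yields pivots 16, 0.
Counting signs: 1 positive, 1 zero.
Hence Q is positive semidefinite.

positive semidefinite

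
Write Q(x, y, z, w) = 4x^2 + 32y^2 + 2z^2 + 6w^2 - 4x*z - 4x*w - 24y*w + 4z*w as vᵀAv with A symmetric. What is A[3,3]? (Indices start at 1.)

2

The coefficient of z^2 in Q is 2, and that is exactly A[3,3].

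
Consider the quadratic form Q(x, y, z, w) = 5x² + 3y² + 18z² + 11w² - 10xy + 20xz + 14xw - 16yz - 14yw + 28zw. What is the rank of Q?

Write A = [[5, -5, 10, 7], [-5, 3, -8, -7], [10, -8, 18, 14], [7, -7, 14, 11]].
Symmetric row and column elimination reduces A to a congruent diagonal form with pivots 5, -2, 0, 6/5.
Counting signs: 2 positive, 1 negative, 1 zero.
The rank is the number of nonzero pivots: 3.

3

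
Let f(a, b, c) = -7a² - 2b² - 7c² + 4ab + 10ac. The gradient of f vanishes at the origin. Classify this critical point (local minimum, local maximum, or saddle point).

local maximum

The Hessian at the origin is H = [[-14, 4, 10], [4, -4, 0], [10, 0, -14]].
An LDLᵀ factorisation of H has diagonal entries -14, -20/7, -4.
So there are 3 negative pivots.
H is negative definite, so the origin is a strict local maximum.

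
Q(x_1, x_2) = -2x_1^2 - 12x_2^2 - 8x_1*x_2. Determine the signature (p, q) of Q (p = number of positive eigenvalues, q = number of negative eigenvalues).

The symmetric matrix is A = [[-2, -4], [-4, -12]].
Row-reducing A symmetrically gives the diagonal entries -2, -4.
So there are 2 negative pivots.

(0, 2)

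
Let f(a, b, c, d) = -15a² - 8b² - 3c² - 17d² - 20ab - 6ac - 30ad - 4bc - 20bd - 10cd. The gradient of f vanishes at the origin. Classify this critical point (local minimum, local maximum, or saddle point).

The Hessian at the origin is H = [[-30, -20, -6, -30], [-20, -16, -4, -20], [-6, -4, -6, -10], [-30, -20, -10, -34]].
Applying the same elementary operations to the rows and columns of H produces a congruent diagonal matrix with entries -30, -8/3, -24/5, -2/3.
Counting signs: 4 negative.
H is negative definite, so the origin is a strict local maximum.

local maximum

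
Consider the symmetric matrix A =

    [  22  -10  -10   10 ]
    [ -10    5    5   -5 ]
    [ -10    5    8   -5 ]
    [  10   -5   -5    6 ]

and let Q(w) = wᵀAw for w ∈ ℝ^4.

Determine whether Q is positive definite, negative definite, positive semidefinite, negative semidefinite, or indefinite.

positive definite

Leading principal minors: Δ_1 = 22, Δ_2 = 10, Δ_3 = 30, Δ_4 = 30.
All leading principal minors are positive, so by Sylvester's criterion Q is positive definite.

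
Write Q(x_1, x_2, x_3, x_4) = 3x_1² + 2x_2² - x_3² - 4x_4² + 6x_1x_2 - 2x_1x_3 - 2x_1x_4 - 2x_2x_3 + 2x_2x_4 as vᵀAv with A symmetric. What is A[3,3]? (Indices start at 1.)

The coefficient of x_3² in Q is -1, and that is exactly A[3,3].

-1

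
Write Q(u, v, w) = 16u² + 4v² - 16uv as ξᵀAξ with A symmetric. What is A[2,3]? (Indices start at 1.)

0

The coefficient of v·w in Q is 0. For a symmetric A this equals A[2,3] + A[3,2] = 2·A[2,3].
So A[2,3] = 0/2 = 0.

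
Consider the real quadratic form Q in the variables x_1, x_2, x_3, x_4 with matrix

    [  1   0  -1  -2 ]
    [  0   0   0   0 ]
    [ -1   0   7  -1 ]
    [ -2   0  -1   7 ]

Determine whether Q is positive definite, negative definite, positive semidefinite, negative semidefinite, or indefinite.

Congruent diagonalization of A (simultaneous row and column reduction) yields pivots 1, 0, 6, 3/2.
That gives 3 positive, 1 zero pivots.
Hence Q is positive semidefinite.

positive semidefinite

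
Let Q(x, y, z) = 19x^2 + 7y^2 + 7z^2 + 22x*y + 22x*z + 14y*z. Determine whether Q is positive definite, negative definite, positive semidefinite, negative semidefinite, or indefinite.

positive semidefinite

Write A = [[19, 11, 11], [11, 7, 7], [11, 7, 7]].
Symmetric row and column elimination reduces A to a congruent diagonal form with pivots 19, 12/19, 0.
So there are 2 positive, 1 zero pivots.
Hence Q is positive semidefinite.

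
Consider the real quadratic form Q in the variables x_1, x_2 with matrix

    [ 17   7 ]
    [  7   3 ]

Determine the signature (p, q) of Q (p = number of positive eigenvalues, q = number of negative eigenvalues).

Row-reducing A symmetrically gives the diagonal entries 17, 2/17.
That gives 2 positive pivots.

(2, 0)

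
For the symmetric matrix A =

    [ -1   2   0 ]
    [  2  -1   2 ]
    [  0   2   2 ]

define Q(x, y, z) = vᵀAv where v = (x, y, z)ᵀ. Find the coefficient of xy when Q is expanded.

The coefficient of xy is A[1,2] + A[2,1] = 2·2 = 4.

4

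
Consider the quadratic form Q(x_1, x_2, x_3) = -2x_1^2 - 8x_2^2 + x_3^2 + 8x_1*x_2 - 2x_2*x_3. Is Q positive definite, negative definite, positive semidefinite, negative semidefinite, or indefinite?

indefinite

The symmetric matrix is A = [[-2, 4, 0], [4, -8, -1], [0, -1, 1]].
A is congruent to a diagonal matrix with 1 positive, 2 negative and 0 zero entries, so Q is indefinite.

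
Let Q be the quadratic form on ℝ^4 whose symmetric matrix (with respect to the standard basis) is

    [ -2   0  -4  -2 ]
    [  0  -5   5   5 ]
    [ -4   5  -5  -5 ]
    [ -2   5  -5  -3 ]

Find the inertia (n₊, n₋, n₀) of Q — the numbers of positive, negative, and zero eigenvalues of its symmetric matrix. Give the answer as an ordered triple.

(2, 2, 0)

Congruent diagonalization of A (simultaneous row and column reduction) yields pivots -2, -5, 8, 2.
Counting signs: 2 positive, 2 negative.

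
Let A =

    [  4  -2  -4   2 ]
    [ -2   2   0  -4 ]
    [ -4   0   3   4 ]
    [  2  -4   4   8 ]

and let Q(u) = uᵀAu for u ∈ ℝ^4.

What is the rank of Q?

4

Applying the same elementary operations to the rows and columns of A produces a congruent diagonal matrix with entries 4, 1, -5, -2.
So there are 2 positive, 2 negative pivots.
The rank is the number of nonzero pivots: 4.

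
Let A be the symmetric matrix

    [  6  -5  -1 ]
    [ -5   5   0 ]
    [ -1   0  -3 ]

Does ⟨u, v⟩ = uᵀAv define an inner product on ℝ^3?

no

An LDLᵀ factorisation of A has diagonal entries 6, 5/6, -4.
That gives 2 positive, 1 negative pivots.
Hence Q is indefinite.
⟨·,·⟩ is an inner product exactly when A is positive definite.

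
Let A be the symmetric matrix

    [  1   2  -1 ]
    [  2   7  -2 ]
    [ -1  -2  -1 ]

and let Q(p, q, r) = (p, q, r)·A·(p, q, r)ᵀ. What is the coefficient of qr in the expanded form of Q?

-4

The coefficient of qr is A[2,3] + A[3,2] = 2·(-2) = -4.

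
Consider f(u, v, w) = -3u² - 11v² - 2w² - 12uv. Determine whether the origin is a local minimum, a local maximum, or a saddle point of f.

The Hessian at the origin is H = [[-6, -12, 0], [-12, -22, 0], [0, 0, -4]].
An LDLᵀ factorisation of H has diagonal entries -6, 2, -4.
That gives 1 positive, 2 negative pivots.
H is indefinite, so the origin is a saddle point.

saddle point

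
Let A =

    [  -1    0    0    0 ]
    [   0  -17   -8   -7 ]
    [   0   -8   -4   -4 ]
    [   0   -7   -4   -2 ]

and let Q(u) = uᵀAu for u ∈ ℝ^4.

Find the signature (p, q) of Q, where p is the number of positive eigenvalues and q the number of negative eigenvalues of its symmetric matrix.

Row-reducing A symmetrically gives the diagonal entries -1, -17, -4/17, 3.
So there are 1 positive, 3 negative pivots.

(1, 3)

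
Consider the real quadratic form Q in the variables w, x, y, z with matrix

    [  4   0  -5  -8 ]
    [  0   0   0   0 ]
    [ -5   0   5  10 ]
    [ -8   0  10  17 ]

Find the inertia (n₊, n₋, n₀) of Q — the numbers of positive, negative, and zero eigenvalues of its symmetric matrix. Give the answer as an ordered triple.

(2, 1, 1)

Row-reducing A symmetrically gives the diagonal entries 4, 0, -5/4, 1.
Counting signs: 2 positive, 1 negative, 1 zero.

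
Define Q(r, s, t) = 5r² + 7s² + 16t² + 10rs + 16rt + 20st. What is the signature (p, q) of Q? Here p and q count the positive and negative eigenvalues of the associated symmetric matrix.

(3, 0)

The symmetric matrix is A = [[5, 5, 8], [5, 7, 10], [8, 10, 16]].
Applying the same elementary operations to the rows and columns of A produces a congruent diagonal matrix with entries 5, 2, 6/5.
That gives 3 positive pivots.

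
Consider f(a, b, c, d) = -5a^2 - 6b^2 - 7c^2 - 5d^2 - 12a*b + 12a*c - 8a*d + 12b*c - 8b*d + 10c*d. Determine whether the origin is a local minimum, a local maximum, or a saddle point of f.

saddle point

The Hessian at the origin is H = [[-10, -12, 12, -8], [-12, -12, 12, -8], [12, 12, -14, 10], [-8, -8, 10, -10]].
Row-reducing H symmetrically gives the diagonal entries -10, 12/5, -2, -8/3.
Counting signs: 1 positive, 3 negative.
H is indefinite, so the origin is a saddle point.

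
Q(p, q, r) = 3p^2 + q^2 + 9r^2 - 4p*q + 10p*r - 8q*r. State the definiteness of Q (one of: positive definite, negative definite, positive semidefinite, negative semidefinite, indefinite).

The associated matrix is A = [[3, -2, 5], [-2, 1, -4], [5, -4, 9]].
An LDLᵀ factorisation of A has diagonal entries 3, -1/3, 2.
So there are 2 positive, 1 negative pivots.
Hence Q is indefinite.

indefinite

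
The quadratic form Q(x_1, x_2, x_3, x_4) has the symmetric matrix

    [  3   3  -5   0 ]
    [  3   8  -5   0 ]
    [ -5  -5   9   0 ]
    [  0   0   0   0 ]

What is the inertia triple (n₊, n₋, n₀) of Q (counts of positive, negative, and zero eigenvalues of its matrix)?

(3, 0, 1)

Symmetric row and column elimination reduces A to a congruent diagonal form with pivots 3, 5, 2/3, 0.
That gives 3 positive, 1 zero pivots.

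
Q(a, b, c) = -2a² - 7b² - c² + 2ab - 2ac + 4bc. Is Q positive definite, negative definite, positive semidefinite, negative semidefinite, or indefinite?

The symmetric matrix of Q is A = [[-2, 1, -1], [1, -7, 2], [-1, 2, -1]].
Leading principal minors: Δ_1 = -2, Δ_2 = 13, Δ_3 = -2.
The signs alternate starting with Δ_1 < 0, so by Sylvester's criterion Q is negative definite.

negative definite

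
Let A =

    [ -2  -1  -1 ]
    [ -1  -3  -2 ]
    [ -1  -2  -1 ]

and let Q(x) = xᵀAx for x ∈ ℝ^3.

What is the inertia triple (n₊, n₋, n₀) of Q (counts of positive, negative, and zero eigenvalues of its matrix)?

Symmetric row and column elimination reduces A to a congruent diagonal form with pivots -2, -5/2, 2/5.
Counting signs: 1 positive, 2 negative.

(1, 2, 0)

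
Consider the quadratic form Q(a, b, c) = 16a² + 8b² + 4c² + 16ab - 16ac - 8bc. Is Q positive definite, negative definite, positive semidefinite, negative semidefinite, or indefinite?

The associated matrix is A = [[16, 8, -8], [8, 8, -4], [-8, -4, 4]].
Symmetric row and column elimination reduces A to a congruent diagonal form with pivots 16, 4, 0.
So there are 2 positive, 1 zero pivots.
Hence Q is positive semidefinite.

positive semidefinite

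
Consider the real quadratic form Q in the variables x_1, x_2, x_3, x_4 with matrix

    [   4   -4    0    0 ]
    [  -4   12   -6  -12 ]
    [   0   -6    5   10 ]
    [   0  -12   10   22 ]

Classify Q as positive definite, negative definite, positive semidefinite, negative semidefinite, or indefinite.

Leading principal minors: Δ_1 = 4, Δ_2 = 32, Δ_3 = 16, Δ_4 = 32.
All leading principal minors are positive, so by Sylvester's criterion Q is positive definite.

positive definite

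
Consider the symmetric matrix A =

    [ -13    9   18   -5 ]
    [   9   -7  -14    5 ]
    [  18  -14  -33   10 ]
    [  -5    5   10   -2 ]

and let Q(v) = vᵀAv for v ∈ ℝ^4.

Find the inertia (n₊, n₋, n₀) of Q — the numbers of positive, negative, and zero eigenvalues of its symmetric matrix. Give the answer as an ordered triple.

(1, 3, 0)

Symmetric row and column elimination reduces A to a congruent diagonal form with pivots -13, -10/13, -5, 3.
Counting signs: 1 positive, 3 negative.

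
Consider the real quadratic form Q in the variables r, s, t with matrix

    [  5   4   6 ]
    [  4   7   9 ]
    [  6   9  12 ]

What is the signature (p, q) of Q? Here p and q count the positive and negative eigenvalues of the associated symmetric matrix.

Applying the same elementary operations to the rows and columns of A produces a congruent diagonal matrix with entries 5, 19/5, 3/19.
So there are 3 positive pivots.

(3, 0)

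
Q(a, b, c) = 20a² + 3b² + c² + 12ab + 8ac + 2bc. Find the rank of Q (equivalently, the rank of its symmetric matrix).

The associated matrix is A = [[20, 6, 4], [6, 3, 1], [4, 1, 1]].
Symmetric row and column elimination reduces A to a congruent diagonal form with pivots 20, 6/5, 1/6.
Counting signs: 3 positive.
The rank is the number of nonzero pivots: 3.

3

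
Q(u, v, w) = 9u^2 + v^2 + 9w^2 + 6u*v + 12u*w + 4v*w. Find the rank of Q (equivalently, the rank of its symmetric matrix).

2

The associated matrix is A = [[9, 3, 6], [3, 1, 2], [6, 2, 9]].
Applying the same elementary operations to the rows and columns of A produces a congruent diagonal matrix with entries 9, 0, 5.
That gives 2 positive, 1 zero pivots.
The rank is the number of nonzero pivots: 2.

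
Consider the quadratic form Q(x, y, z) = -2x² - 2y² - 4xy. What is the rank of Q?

1

The symmetric matrix is A = [[-2, -2, 0], [-2, -2, 0], [0, 0, 0]].
Applying the same elementary operations to the rows and columns of A produces a congruent diagonal matrix with entries -2, 0, 0.
Counting signs: 1 negative, 2 zero.
The rank is the number of nonzero pivots: 1.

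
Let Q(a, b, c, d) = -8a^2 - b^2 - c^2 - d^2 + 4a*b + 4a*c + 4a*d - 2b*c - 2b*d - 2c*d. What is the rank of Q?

Write A = [[-8, 2, 2, 2], [2, -1, -1, -1], [2, -1, -1, -1], [2, -1, -1, -1]].
Applying the same elementary operations to the rows and columns of A produces a congruent diagonal matrix with entries -8, -1/2, 0, 0.
So there are 2 negative, 2 zero pivots.
The rank is the number of nonzero pivots: 2.

2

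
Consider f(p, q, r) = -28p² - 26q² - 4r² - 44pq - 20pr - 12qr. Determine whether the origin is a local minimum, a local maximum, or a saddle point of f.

The Hessian at the origin is H = [[-56, -44, -20], [-44, -52, -12], [-20, -12, -8]].
Congruent diagonalization of H (simultaneous row and column reduction) yields pivots -56, -122/7, -4/61.
Counting signs: 3 negative.
H is negative definite, so the origin is a strict local maximum.

local maximum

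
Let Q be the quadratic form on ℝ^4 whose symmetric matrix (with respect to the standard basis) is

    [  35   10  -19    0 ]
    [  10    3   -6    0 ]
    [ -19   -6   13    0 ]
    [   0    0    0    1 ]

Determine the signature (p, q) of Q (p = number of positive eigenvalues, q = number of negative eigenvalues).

Symmetric row and column elimination reduces A to a congruent diagonal form with pivots 35, 1/7, 2/5, 1.
Counting signs: 4 positive.

(4, 0)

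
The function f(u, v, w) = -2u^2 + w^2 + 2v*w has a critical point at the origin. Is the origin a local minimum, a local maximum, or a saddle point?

saddle point

The Hessian at the origin is H = [[-4, 0, 0], [0, 0, 2], [0, 2, 2]].
H is indefinite, so the origin is a saddle point.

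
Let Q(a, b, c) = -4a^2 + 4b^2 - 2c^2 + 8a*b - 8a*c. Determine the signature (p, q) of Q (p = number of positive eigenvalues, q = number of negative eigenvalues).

(1, 1)

The symmetric matrix is A = [[-4, 4, -4], [4, 4, 0], [-4, 0, -2]].
Row-reducing A symmetrically gives the diagonal entries -4, 8, 0.
That gives 1 positive, 1 negative, 1 zero pivots.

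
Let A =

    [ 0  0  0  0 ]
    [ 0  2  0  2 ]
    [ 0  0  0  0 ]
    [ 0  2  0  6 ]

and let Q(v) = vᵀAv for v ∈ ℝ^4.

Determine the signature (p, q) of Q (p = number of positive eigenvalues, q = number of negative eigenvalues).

(2, 0)

Row-reducing A symmetrically gives the diagonal entries 0, 2, 0, 4.
So there are 2 positive, 2 zero pivots.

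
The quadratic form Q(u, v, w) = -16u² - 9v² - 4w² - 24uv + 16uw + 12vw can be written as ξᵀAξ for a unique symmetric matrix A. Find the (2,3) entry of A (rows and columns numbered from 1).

6

The coefficient of v·w in Q is 12. For a symmetric A this equals A[2,3] + A[3,2] = 2·A[2,3].
So A[2,3] = 12/2 = 6.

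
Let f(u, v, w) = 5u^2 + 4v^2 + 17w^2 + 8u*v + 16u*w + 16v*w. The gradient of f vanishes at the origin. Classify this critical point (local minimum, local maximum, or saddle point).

The Hessian at the origin is H = [[10, 8, 16], [8, 8, 16], [16, 16, 34]].
Congruent diagonalization of H (simultaneous row and column reduction) yields pivots 10, 8/5, 2.
That gives 3 positive pivots.
H is positive definite, so the origin is a strict local minimum.

local minimum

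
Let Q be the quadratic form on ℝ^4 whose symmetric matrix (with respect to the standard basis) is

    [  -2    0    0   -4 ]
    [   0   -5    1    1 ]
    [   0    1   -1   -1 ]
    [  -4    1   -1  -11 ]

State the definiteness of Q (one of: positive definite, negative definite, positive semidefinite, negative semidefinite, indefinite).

An LDLᵀ factorisation of A has diagonal entries -2, -5, -4/5, -2.
So there are 4 negative pivots.
Hence Q is negative definite.

negative definite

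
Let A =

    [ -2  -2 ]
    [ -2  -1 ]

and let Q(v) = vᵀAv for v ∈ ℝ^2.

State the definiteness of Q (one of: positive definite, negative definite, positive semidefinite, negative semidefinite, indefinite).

For the 2×2 matrix [[-2, -2], [-2, -1]]: det = -2·-1 − (-2)² = -2, trace = -3.
det < 0 so the eigenvalues have opposite signs; the form is indefinite.

indefinite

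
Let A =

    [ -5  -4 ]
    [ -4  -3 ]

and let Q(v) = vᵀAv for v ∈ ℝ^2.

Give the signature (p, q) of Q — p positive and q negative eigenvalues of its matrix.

(1, 1)

Symmetric row and column elimination reduces A to a congruent diagonal form with pivots -5, 1/5.
So there are 1 positive, 1 negative pivots.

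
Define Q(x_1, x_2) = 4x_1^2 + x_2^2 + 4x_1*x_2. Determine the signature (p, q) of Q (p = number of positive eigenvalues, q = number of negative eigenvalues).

Write A = [[4, 2], [2, 1]].
Symmetric row and column elimination reduces A to a congruent diagonal form with pivots 4, 0.
That gives 1 positive, 1 zero pivots.

(1, 0)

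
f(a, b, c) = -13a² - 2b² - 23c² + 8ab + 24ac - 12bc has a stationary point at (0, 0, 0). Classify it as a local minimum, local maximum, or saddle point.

The Hessian at the origin is H = [[-26, 8, 24], [8, -4, -12], [24, -12, -46]].
Applying the same elementary operations to the rows and columns of H produces a congruent diagonal matrix with entries -26, -20/13, -10.
Counting signs: 3 negative.
H is negative definite, so the origin is a strict local maximum.

local maximum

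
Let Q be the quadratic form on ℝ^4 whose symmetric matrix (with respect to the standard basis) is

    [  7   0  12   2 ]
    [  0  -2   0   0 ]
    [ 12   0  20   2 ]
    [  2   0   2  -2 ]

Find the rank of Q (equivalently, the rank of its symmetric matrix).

4

Applying the same elementary operations to the rows and columns of A produces a congruent diagonal matrix with entries 7, -2, -4/7, 1.
That gives 2 positive, 2 negative pivots.
The rank is the number of nonzero pivots: 4.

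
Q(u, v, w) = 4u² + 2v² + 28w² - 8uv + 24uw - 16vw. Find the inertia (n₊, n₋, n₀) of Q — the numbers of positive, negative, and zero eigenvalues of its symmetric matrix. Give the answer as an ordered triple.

(1, 1, 1)

The symmetric matrix is A = [[4, -4, 12], [-4, 2, -8], [12, -8, 28]].
Congruent diagonalization of A (simultaneous row and column reduction) yields pivots 4, -2, 0.
That gives 1 positive, 1 negative, 1 zero pivots.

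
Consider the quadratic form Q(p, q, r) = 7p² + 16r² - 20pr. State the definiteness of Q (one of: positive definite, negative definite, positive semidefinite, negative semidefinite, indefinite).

positive semidefinite

The symmetric matrix is A = [[7, 0, -10], [0, 0, 0], [-10, 0, 16]].
Applying the same elementary operations to the rows and columns of A produces a congruent diagonal matrix with entries 7, 0, 12/7.
So there are 2 positive, 1 zero pivots.
Hence Q is positive semidefinite.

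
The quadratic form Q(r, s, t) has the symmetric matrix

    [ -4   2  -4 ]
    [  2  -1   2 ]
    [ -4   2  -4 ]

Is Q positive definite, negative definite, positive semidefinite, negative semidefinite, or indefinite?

negative semidefinite

Symmetric row and column elimination reduces A to a congruent diagonal form with pivots -4, 0, 0.
That gives 1 negative, 2 zero pivots.
Hence Q is negative semidefinite.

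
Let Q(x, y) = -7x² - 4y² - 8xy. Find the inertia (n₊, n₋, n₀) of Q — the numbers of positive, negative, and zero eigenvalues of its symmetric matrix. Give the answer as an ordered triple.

(0, 2, 0)

Write A = [[-7, -4], [-4, -4]].
Row-reducing A symmetrically gives the diagonal entries -7, -12/7.
Counting signs: 2 negative.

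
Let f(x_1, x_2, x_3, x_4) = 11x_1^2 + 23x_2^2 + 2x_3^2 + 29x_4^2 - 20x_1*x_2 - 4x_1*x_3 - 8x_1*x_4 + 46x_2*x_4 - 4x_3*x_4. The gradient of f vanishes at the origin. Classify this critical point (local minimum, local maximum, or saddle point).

local minimum

The Hessian at the origin is H = [[22, -20, -4, -8], [-20, 46, 0, 46], [-4, 0, 4, -4], [-8, 46, -4, 58]].
An LDLᵀ factorisation of H has diagonal entries 22, 306/11, 428/153, 120/107.
Counting signs: 4 positive.
H is positive definite, so the origin is a strict local minimum.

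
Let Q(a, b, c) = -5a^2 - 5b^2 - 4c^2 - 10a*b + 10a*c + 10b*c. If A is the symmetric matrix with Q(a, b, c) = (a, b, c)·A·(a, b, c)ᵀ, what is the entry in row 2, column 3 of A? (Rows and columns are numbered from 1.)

5

The coefficient of b·c in Q is 10. For a symmetric A this equals A[2,3] + A[3,2] = 2·A[2,3].
So A[2,3] = 10/2 = 5.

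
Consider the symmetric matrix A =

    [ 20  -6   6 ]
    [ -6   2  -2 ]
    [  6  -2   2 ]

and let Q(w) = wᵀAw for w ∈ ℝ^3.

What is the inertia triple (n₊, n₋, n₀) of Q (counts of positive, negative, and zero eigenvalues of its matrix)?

(2, 0, 1)

Congruent diagonalization of A (simultaneous row and column reduction) yields pivots 20, 1/5, 0.
That gives 2 positive, 1 zero pivots.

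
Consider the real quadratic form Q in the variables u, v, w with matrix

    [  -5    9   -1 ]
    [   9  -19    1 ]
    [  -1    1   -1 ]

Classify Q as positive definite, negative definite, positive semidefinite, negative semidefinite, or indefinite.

Leading principal minors: Δ_1 = -5, Δ_2 = 14, Δ_3 = -8.
The signs alternate starting with Δ_1 < 0, so by Sylvester's criterion Q is negative definite.

negative definite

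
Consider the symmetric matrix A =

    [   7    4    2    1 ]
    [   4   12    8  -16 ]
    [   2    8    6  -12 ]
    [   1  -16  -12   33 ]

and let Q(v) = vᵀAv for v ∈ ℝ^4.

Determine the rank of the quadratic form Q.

Congruent diagonalization of A (simultaneous row and column reduction) yields pivots 7, 68/7, 10/17, 4.
That gives 4 positive pivots.
The rank is the number of nonzero pivots: 4.

4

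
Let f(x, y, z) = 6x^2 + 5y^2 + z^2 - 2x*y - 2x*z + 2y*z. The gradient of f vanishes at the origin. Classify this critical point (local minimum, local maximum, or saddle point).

The Hessian at the origin is H = [[12, -2, -2], [-2, 10, 2], [-2, 2, 2]].
Symmetric row and column elimination reduces H to a congruent diagonal form with pivots 12, 29/3, 40/29.
That gives 3 positive pivots.
H is positive definite, so the origin is a strict local minimum.

local minimum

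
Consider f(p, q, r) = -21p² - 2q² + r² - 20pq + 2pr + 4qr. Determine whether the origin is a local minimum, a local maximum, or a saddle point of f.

The Hessian at the origin is H = [[-42, -20, 2], [-20, -4, 4], [2, 4, 2]].
Congruent diagonalization of H (simultaneous row and column reduction) yields pivots -42, 116/21, 12/29.
That gives 2 positive, 1 negative pivots.
H is indefinite, so the origin is a saddle point.

saddle point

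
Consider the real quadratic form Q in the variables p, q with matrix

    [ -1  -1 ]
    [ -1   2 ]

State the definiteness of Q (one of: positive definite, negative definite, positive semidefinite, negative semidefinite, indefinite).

Applying the same elementary operations to the rows and columns of A produces a congruent diagonal matrix with entries -1, 3.
So there are 1 positive, 1 negative pivots.
Hence Q is indefinite.

indefinite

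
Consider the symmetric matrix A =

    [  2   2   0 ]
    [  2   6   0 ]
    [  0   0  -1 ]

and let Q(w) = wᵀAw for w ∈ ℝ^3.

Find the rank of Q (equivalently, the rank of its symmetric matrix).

3

Symmetric row and column elimination reduces A to a congruent diagonal form with pivots 2, 4, -1.
So there are 2 positive, 1 negative pivots.
The rank is the number of nonzero pivots: 3.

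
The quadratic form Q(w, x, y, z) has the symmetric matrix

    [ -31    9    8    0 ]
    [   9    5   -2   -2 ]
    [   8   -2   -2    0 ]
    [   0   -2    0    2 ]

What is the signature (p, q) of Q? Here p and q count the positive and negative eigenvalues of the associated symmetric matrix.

(3, 1)

Row-reducing A symmetrically gives the diagonal entries -31, 236/31, 3/59, 4/3.
That gives 3 positive, 1 negative pivots.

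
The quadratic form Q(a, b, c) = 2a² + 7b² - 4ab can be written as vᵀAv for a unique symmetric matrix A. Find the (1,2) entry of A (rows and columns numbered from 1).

-2

The coefficient of a·b in Q is -4. For a symmetric A this equals A[1,2] + A[2,1] = 2·A[1,2].
So A[1,2] = -4/2 = -2.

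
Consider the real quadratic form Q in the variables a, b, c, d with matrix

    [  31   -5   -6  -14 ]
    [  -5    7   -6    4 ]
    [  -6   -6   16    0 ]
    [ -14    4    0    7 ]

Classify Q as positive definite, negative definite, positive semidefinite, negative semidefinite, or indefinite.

Row-reducing A symmetrically gives the diagonal entries 31, 192/31, 7, 3/28.
Counting signs: 4 positive.
Hence Q is positive definite.

positive definite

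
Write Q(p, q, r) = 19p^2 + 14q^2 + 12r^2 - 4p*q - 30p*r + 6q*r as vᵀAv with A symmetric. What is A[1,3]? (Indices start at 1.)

The coefficient of p·r in Q is -30. For a symmetric A this equals A[1,3] + A[3,1] = 2·A[1,3].
So A[1,3] = -30/2 = -15.

-15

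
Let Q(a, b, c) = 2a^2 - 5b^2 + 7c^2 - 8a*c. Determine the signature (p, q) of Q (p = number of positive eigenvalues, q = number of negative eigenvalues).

(1, 2)

The associated matrix is A = [[2, 0, -4], [0, -5, 0], [-4, 0, 7]].
Congruent diagonalization of A (simultaneous row and column reduction) yields pivots 2, -5, -1.
So there are 1 positive, 2 negative pivots.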